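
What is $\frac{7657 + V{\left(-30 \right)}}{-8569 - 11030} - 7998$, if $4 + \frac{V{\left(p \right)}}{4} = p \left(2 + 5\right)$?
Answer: $- \frac{52253201}{6533} \approx -7998.3$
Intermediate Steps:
$V{\left(p \right)} = -16 + 28 p$ ($V{\left(p \right)} = -16 + 4 p \left(2 + 5\right) = -16 + 4 p 7 = -16 + 4 \cdot 7 p = -16 + 28 p$)
$\frac{7657 + V{\left(-30 \right)}}{-8569 - 11030} - 7998 = \frac{7657 + \left(-16 + 28 \left(-30\right)\right)}{-8569 - 11030} - 7998 = \frac{7657 - 856}{-19599} - 7998 = \left(7657 - 856\right) \left(- \frac{1}{19599}\right) - 7998 = 6801 \left(- \frac{1}{19599}\right) - 7998 = - \frac{2267}{6533} - 7998 = - \frac{52253201}{6533}$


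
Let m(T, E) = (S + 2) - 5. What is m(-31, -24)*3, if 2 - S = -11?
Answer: 30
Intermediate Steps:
S = 13 (S = 2 - 1*(-11) = 2 + 11 = 13)
m(T, E) = 10 (m(T, E) = (13 + 2) - 5 = 15 - 5 = 10)
m(-31, -24)*3 = 10*3 = 30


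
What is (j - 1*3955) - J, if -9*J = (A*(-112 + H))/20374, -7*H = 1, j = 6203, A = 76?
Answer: 1442693858/641781 ≈ 2248.0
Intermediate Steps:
H = -1/7 (H = -1/7*1 = -1/7 ≈ -0.14286)
J = 29830/641781 (J = -76*(-112 - 1/7)/(9*20374) = -76*(-785/7)/(9*20374) = -(-59660)/(63*20374) = -1/9*(-29830/71309) = 29830/641781 ≈ 0.046480)
(j - 1*3955) - J = (6203 - 1*3955) - 1*29830/641781 = (6203 - 3955) - 29830/641781 = 2248 - 29830/641781 = 1442693858/641781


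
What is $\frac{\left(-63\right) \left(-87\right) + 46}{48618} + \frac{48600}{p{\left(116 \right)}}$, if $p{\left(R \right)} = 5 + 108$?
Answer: $\frac{2363459351}{5493834} \approx 430.2$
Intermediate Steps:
$p{\left(R \right)} = 113$
$\frac{\left(-63\right) \left(-87\right) + 46}{48618} + \frac{48600}{p{\left(116 \right)}} = \frac{\left(-63\right) \left(-87\right) + 46}{48618} + \frac{48600}{113} = \left(5481 + 46\right) \frac{1}{48618} + 48600 \cdot \frac{1}{113} = 5527 \cdot \frac{1}{48618} + \frac{48600}{113} = \frac{5527}{48618} + \frac{48600}{113} = \frac{2363459351}{5493834}$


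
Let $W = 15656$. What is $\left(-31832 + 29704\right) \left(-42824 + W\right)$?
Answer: $57813504$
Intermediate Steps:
$\left(-31832 + 29704\right) \left(-42824 + W\right) = \left(-31832 + 29704\right) \left(-42824 + 15656\right) = \left(-2128\right) \left(-27168\right) = 57813504$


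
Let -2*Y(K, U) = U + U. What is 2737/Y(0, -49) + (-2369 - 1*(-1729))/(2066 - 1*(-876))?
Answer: 572921/10297 ≈ 55.640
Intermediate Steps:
Y(K, U) = -U (Y(K, U) = -(U + U)/2 = -U)
2737/Y(0, -49) + (-2369 - 1*(-1729))/(2066 - 1*(-876)) = 2737/((-1*(-49))) + (-2369 - 1*(-1729))/(2066 - 1*(-876)) = 2737/49 + (-2369 + 1729)/(2066 + 876) = 2737*(1/49) - 640/2942 = 391/7 - 640*1/2942 = 391/7 - 320/1471 = 572921/10297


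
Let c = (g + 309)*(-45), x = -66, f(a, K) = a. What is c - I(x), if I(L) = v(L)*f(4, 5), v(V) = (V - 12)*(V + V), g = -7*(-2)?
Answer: -55719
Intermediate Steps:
g = 14
v(V) = 2*V*(-12 + V) (v(V) = (-12 + V)*(2*V) = 2*V*(-12 + V))
I(L) = 8*L*(-12 + L) (I(L) = (2*L*(-12 + L))*4 = 8*L*(-12 + L))
c = -14535 (c = (14 + 309)*(-45) = 323*(-45) = -14535)
c - I(x) = -14535 - 8*(-66)*(-12 - 66) = -14535 - 8*(-66)*(-78) = -14535 - 1*41184 = -14535 - 41184 = -55719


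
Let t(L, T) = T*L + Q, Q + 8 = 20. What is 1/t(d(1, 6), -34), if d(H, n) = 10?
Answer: -1/328 ≈ -0.0030488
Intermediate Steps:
Q = 12 (Q = -8 + 20 = 12)
t(L, T) = 12 + L*T (t(L, T) = T*L + 12 = L*T + 12 = 12 + L*T)
1/t(d(1, 6), -34) = 1/(12 + 10*(-34)) = 1/(12 - 340) = 1/(-328) = -1/328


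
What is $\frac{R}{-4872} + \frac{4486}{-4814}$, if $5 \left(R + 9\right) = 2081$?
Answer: $- \frac{513277}{505470} \approx -1.0154$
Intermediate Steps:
$R = \frac{2036}{5}$ ($R = -9 + \frac{1}{5} \cdot 2081 = -9 + \frac{2081}{5} = \frac{2036}{5} \approx 407.2$)
$\frac{R}{-4872} + \frac{4486}{-4814} = \frac{2036}{5 \left(-4872\right)} + \frac{4486}{-4814} = \frac{2036}{5} \left(- \frac{1}{4872}\right) + 4486 \left(- \frac{1}{4814}\right) = - \frac{509}{6090} - \frac{2243}{2407} = - \frac{513277}{505470}$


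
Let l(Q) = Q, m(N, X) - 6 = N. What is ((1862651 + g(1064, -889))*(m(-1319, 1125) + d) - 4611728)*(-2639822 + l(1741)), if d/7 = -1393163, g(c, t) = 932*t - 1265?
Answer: 26575348778312108580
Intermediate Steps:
g(c, t) = -1265 + 932*t
m(N, X) = 6 + N
d = -9752141 (d = 7*(-1393163) = -9752141)
((1862651 + g(1064, -889))*(m(-1319, 1125) + d) - 4611728)*(-2639822 + l(1741)) = ((1862651 + (-1265 + 932*(-889)))*((6 - 1319) - 9752141) - 4611728)*(-2639822 + 1741) = ((1862651 + (-1265 - 828548))*(-1313 - 9752141) - 4611728)*(-2638081) = ((1862651 - 829813)*(-9753454) - 4611728)*(-2638081) = (1032838*(-9753454) - 4611728)*(-2638081) = (-10073737922452 - 4611728)*(-2638081) = -10073742534180*(-2638081) = 26575348778312108580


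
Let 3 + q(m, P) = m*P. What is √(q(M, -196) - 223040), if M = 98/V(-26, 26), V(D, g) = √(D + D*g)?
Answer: √(-339248403 + 124852*I*√78)/39 ≈ 0.76752 + 472.27*I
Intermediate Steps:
M = -49*I*√78/117 (M = 98/(√(-26*(1 + 26))) = 98/(√(-26*27)) = 98/(√(-702)) = 98/((3*I*√78)) = 98*(-I*√78/234) = -49*I*√78/117 ≈ -3.6988*I)
q(m, P) = -3 + P*m (q(m, P) = -3 + m*P = -3 + P*m)
√(q(M, -196) - 223040) = √((-3 - (-9604)*I*√78/117) - 223040) = √((-3 + 9604*I*√78/117) - 223040) = √(-223043 + 9604*I*√78/117)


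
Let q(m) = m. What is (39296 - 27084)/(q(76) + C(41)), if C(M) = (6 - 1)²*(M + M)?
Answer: 6106/1063 ≈ 5.7441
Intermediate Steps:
C(M) = 50*M (C(M) = 5²*(2*M) = 25*(2*M) = 50*M)
(39296 - 27084)/(q(76) + C(41)) = (39296 - 27084)/(76 + 50*41) = 12212/(76 + 2050) = 12212/2126 = 12212*(1/2126) = 6106/1063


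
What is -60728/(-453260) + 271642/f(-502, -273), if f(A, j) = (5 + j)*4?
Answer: -15382419063/60736840 ≈ -253.26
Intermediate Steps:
f(A, j) = 20 + 4*j
-60728/(-453260) + 271642/f(-502, -273) = -60728/(-453260) + 271642/(20 + 4*(-273)) = -60728*(-1/453260) + 271642/(20 - 1092) = 15182/113315 + 271642/(-1072) = 15182/113315 + 271642*(-1/1072) = 15182/113315 - 135821/536 = -15382419063/60736840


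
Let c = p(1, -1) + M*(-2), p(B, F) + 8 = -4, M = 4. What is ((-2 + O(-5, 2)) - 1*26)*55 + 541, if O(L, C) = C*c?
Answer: -3199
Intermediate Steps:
p(B, F) = -12 (p(B, F) = -8 - 4 = -12)
c = -20 (c = -12 + 4*(-2) = -12 - 8 = -20)
O(L, C) = -20*C (O(L, C) = C*(-20) = -20*C)
((-2 + O(-5, 2)) - 1*26)*55 + 541 = ((-2 - 20*2) - 1*26)*55 + 541 = ((-2 - 40) - 26)*55 + 541 = (-42 - 26)*55 + 541 = -68*55 + 541 = -3740 + 541 = -3199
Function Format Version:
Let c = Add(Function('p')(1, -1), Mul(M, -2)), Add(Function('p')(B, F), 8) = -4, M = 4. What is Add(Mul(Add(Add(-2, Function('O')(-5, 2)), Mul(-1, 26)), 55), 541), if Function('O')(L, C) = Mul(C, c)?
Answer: -3199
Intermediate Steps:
Function('p')(B, F) = -12 (Function('p')(B, F) = Add(-8, -4) = -12)
c = -20 (c = Add(-12, Mul(4, -2)) = Add(-12, -8) = -20)
Function('O')(L, C) = Mul(-20, C) (Function('O')(L, C) = Mul(C, -20) = Mul(-20, C))
Add(Mul(Add(Add(-2, Function('O')(-5, 2)), Mul(-1, 26)), 55), 541) = Add(Mul(Add(Add(-2, Mul(-20, 2)), Mul(-1, 26)), 55), 541) = Add(Mul(Add(Add(-2, -40), -26), 55), 541) = Add(Mul(Add(-42, -26), 55), 541) = Add(Mul(-68, 55), 541) = Add(-3740, 541) = -3199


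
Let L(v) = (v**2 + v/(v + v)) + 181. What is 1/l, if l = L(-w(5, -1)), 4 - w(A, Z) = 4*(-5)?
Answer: 2/1515 ≈ 0.0013201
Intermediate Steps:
w(A, Z) = 24 (w(A, Z) = 4 - 4*(-5) = 4 - 1*(-20) = 4 + 20 = 24)
L(v) = 363/2 + v**2 (L(v) = (v**2 + v/((2*v))) + 181 = (v**2 + (1/(2*v))*v) + 181 = (v**2 + 1/2) + 181 = (1/2 + v**2) + 181 = 363/2 + v**2)
l = 1515/2 (l = 363/2 + (-1*24)**2 = 363/2 + (-24)**2 = 363/2 + 576 = 1515/2 ≈ 757.50)
1/l = 1/(1515/2) = 2/1515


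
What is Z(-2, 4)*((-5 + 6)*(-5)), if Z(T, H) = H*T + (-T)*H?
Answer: 0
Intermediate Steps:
Z(T, H) = 0 (Z(T, H) = H*T - H*T = 0)
Z(-2, 4)*((-5 + 6)*(-5)) = 0*((-5 + 6)*(-5)) = 0*(1*(-5)) = 0*(-5) = 0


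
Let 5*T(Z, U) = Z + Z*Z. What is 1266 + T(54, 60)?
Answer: 1860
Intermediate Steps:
T(Z, U) = Z/5 + Z²/5 (T(Z, U) = (Z + Z*Z)/5 = (Z + Z²)/5 = Z/5 + Z²/5)
1266 + T(54, 60) = 1266 + (⅕)*54*(1 + 54) = 1266 + (⅕)*54*55 = 1266 + 594 = 1860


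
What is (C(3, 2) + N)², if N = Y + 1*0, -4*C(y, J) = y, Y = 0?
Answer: 9/16 ≈ 0.56250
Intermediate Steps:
C(y, J) = -y/4
N = 0 (N = 0 + 1*0 = 0 + 0 = 0)
(C(3, 2) + N)² = (-¼*3 + 0)² = (-¾ + 0)² = (-¾)² = 9/16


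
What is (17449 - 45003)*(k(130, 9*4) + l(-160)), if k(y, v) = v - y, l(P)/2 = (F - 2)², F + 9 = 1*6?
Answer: 1212376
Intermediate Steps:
F = -3 (F = -9 + 1*6 = -9 + 6 = -3)
l(P) = 50 (l(P) = 2*(-3 - 2)² = 2*(-5)² = 2*25 = 50)
(17449 - 45003)*(k(130, 9*4) + l(-160)) = (17449 - 45003)*((9*4 - 1*130) + 50) = -27554*((36 - 130) + 50) = -27554*(-94 + 50) = -27554*(-44) = 1212376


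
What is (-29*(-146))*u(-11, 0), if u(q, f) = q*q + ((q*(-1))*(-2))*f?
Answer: 512314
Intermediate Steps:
u(q, f) = q² + 2*f*q (u(q, f) = q² + (-q*(-2))*f = q² + (2*q)*f = q² + 2*f*q)
(-29*(-146))*u(-11, 0) = (-29*(-146))*(-11*(-11 + 2*0)) = 4234*(-11*(-11 + 0)) = 4234*(-11*(-11)) = 4234*121 = 512314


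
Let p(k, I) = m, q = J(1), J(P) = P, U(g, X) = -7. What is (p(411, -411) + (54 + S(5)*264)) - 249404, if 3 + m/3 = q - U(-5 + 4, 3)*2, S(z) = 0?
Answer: -249314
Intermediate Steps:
q = 1
m = 36 (m = -9 + 3*(1 - (-7)*2) = -9 + 3*(1 - 1*(-14)) = -9 + 3*(1 + 14) = -9 + 3*15 = -9 + 45 = 36)
p(k, I) = 36
(p(411, -411) + (54 + S(5)*264)) - 249404 = (36 + (54 + 0*264)) - 249404 = (36 + (54 + 0)) - 249404 = (36 + 54) - 249404 = 90 - 249404 = -249314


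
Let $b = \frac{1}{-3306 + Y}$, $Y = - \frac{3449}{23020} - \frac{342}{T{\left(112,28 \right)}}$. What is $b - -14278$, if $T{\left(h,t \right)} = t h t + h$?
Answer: $\frac{2388489946272314}{167284633483} \approx 14278.0$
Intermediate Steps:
$T{\left(h,t \right)} = h + h t^{2}$ ($T{\left(h,t \right)} = h t t + h = h t^{2} + h = h + h t^{2}$)
$Y = - \frac{7777723}{50597960}$ ($Y = - \frac{3449}{23020} - \frac{342}{112 \left(1 + 28^{2}\right)} = \left(-3449\right) \frac{1}{23020} - \frac{342}{112 \left(1 + 784\right)} = - \frac{3449}{23020} - \frac{342}{112 \cdot 785} = - \frac{3449}{23020} - \frac{342}{87920} = - \frac{3449}{23020} - \frac{171}{43960} = - \frac{7777723}{50597960} \approx -0.15372$)
$b = - \frac{50597960}{167284633483}$ ($b = \frac{1}{-3306 - \frac{7777723}{50597960}} = \frac{1}{- \frac{167284633483}{50597960}} = - \frac{50597960}{167284633483} \approx -0.00030247$)
$b - -14278 = - \frac{50597960}{167284633483} - -14278 = - \frac{50597960}{167284633483} + 14278 = \frac{2388489946272314}{167284633483}$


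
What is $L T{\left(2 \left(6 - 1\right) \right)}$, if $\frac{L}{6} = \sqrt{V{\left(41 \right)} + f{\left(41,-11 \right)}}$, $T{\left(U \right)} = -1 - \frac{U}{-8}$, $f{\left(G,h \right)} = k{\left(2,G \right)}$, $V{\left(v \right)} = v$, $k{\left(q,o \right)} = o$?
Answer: $\frac{3 \sqrt{82}}{2} \approx 13.583$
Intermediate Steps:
$f{\left(G,h \right)} = G$
$T{\left(U \right)} = -1 + \frac{U}{8}$ ($T{\left(U \right)} = -1 - U \left(- \frac{1}{8}\right) = -1 - - \frac{U}{8} = -1 + \frac{U}{8}$)
$L = 6 \sqrt{82}$ ($L = 6 \sqrt{41 + 41} = 6 \sqrt{82} \approx 54.332$)
$L T{\left(2 \left(6 - 1\right) \right)} = 6 \sqrt{82} \left(-1 + \frac{2 \left(6 - 1\right)}{8}\right) = 6 \sqrt{82} \left(-1 + \frac{2 \cdot 5}{8}\right) = 6 \sqrt{82} \left(-1 + \frac{1}{8} \cdot 10\right) = 6 \sqrt{82} \left(-1 + \frac{5}{4}\right) = 6 \sqrt{82} \cdot \frac{1}{4} = \frac{3 \sqrt{82}}{2}$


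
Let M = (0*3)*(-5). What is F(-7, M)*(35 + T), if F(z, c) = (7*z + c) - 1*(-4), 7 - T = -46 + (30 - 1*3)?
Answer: -2745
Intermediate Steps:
M = 0 (M = 0*(-5) = 0)
T = 26 (T = 7 - (-46 + (30 - 1*3)) = 7 - (-46 + (30 - 3)) = 7 - (-46 + 27) = 7 - 1*(-19) = 7 + 19 = 26)
F(z, c) = 4 + c + 7*z (F(z, c) = (c + 7*z) + 4 = 4 + c + 7*z)
F(-7, M)*(35 + T) = (4 + 0 + 7*(-7))*(35 + 26) = (4 + 0 - 49)*61 = -45*61 = -2745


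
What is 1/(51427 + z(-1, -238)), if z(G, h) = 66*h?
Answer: 1/35719 ≈ 2.7996e-5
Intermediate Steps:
1/(51427 + z(-1, -238)) = 1/(51427 + 66*(-238)) = 1/(51427 - 15708) = 1/35719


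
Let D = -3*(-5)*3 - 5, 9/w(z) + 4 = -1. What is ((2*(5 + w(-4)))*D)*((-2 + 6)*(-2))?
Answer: -2048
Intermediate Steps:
w(z) = -9/5 (w(z) = 9/(-4 - 1) = 9/(-5) = 9*(-⅕) = -9/5)
D = 40 (D = 15*3 - 5 = 45 - 5 = 40)
((2*(5 + w(-4)))*D)*((-2 + 6)*(-2)) = ((2*(5 - 9/5))*40)*((-2 + 6)*(-2)) = ((2*(16/5))*40)*(4*(-2)) = ((32/5)*40)*(-8) = 256*(-8) = -2048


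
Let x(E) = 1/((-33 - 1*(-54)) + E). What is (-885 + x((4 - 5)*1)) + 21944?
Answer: 421181/20 ≈ 21059.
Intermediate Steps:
x(E) = 1/(21 + E) (x(E) = 1/((-33 + 54) + E) = 1/(21 + E))
(-885 + x((4 - 5)*1)) + 21944 = (-885 + 1/(21 + (4 - 5)*1)) + 21944 = (-885 + 1/(21 - 1*1)) + 21944 = (-885 + 1/(21 - 1)) + 21944 = (-885 + 1/20) + 21944 = -17699/20 + 21944 = 421181/20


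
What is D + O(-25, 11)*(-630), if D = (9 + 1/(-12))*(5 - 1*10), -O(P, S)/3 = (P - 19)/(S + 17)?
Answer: -36175/12 ≈ -3014.6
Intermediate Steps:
O(P, S) = -3*(-19 + P)/(17 + S) (O(P, S) = -3*(P - 19)/(S + 17) = -3*(-19 + P)/(17 + S))
D = -535/12 (D = (9 - 1/12)*(5 - 10) = (107/12)*(-5) = -535/12 ≈ -44.583)
D + O(-25, 11)*(-630) = -535/12 + (3*(19 - 1*(-25))/(17 + 11))*(-630) = -535/12 + (3*(19 + 25)/28)*(-630) = -535/12 + (3*(1/28)*44)*(-630) = -535/12 + (33/7)*(-630) = -535/12 - 2970 = -36175/12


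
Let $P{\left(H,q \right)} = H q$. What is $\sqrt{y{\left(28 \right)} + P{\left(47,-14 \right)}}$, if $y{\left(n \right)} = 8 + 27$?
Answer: $i \sqrt{623} \approx 24.96 i$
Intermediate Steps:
$y{\left(n \right)} = 35$
$\sqrt{y{\left(28 \right)} + P{\left(47,-14 \right)}} = \sqrt{35 + 47 \left(-14\right)} = \sqrt{35 - 658} = \sqrt{-623} = i \sqrt{623}$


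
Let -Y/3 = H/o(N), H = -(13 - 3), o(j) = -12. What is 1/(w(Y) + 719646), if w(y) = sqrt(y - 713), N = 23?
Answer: 479764/345260244021 - I*sqrt(318)/345260244021 ≈ 1.3896e-6 - 5.165e-11*I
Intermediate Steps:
H = -10 (H = -1*10 = -10)
Y = -5/2 (Y = -(-30)/(-12) = -(-30)*(-1)/12 = -3*5/6 = -5/2 ≈ -2.5000)
w(y) = sqrt(-713 + y)
1/(w(Y) + 719646) = 1/(sqrt(-713 - 5/2) + 719646) = 1/(sqrt(-1431/2) + 719646) = 1/(3*I*sqrt(318)/2 + 719646) = 1/(719646 + 3*I*sqrt(318)/2)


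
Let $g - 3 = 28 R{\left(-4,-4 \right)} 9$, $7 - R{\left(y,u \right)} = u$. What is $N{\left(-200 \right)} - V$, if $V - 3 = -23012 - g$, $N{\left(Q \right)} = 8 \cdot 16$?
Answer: $25912$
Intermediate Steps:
$N{\left(Q \right)} = 128$
$R{\left(y,u \right)} = 7 - u$
$g = 2775$ ($g = 3 + 28 \left(7 - -4\right) 9 = 3 + 28 \left(7 + 4\right) 9 = 3 + 28 \cdot 11 \cdot 9 = 3 + 308 \cdot 9 = 3 + 2772 = 2775$)
$V = -25784$ ($V = 3 - 25787 = -25784$)
$N{\left(-200 \right)} - V = 128 - -25784 = 128 + 25784 = 25912$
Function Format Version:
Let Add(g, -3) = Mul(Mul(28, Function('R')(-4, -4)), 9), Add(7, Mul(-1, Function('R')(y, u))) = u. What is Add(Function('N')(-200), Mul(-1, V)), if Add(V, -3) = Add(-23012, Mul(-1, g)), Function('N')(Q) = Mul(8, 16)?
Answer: 25912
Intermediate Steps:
Function('N')(Q) = 128
Function('R')(y, u) = Add(7, Mul(-1, u))
g = 2775 (g = Add(3, Mul(Mul(28, Add(7, Mul(-1, -4))), 9)) = Add(3, Mul(Mul(28, Add(7, 4)), 9)) = Add(3, Mul(Mul(28, 11), 9)) = Add(3, Mul(308, 9)) = Add(3, 2772) = 2775)
V = -25784 (V = Add(3, Add(-23012, Mul(-1, 2775))) = Add(3, Add(-23012, -2775)) = Add(3, -25787) = -25784)
Add(Function('N')(-200), Mul(-1, V)) = Add(128, Mul(-1, -25784)) = Add(128, 25784) = 25912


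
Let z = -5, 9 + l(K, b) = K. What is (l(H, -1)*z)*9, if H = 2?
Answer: 315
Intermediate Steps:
l(K, b) = -9 + K
(l(H, -1)*z)*9 = ((-9 + 2)*(-5))*9 = -7*(-5)*9 = 35*9 = 315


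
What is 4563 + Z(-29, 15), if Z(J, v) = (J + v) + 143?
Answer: 4692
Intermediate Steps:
Z(J, v) = 143 + J + v
4563 + Z(-29, 15) = 4563 + (143 - 29 + 15) = 4563 + 129 = 4692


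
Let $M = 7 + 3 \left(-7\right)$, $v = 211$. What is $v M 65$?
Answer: $-192010$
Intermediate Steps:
$M = -14$ ($M = 7 - 21 = -14$)
$v M 65 = 211 \left(-14\right) 65 = \left(-2954\right) 65 = -192010$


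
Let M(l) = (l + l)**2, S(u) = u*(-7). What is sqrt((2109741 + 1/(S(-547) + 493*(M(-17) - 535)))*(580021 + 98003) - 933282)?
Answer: 3*sqrt(3818074318388339467506)/154991 ≈ 1.1960e+6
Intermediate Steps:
S(u) = -7*u
M(l) = 4*l**2 (M(l) = (2*l)**2 = 4*l**2)
sqrt((2109741 + 1/(S(-547) + 493*(M(-17) - 535)))*(580021 + 98003) - 933282) = sqrt((2109741 + 1/(-7*(-547) + 493*(4*(-17)**2 - 535)))*(580021 + 98003) - 933282) = sqrt((2109741 + 1/(3829 + 493*(4*289 - 535)))*678024 - 933282) = sqrt((2109741 + 1/(3829 + 493*(1156 - 535)))*678024 - 933282) = sqrt((2109741 + 1/(3829 + 493*621))*678024 - 933282) = sqrt((2109741 + 1/(3829 + 306153))*678024 - 933282) = sqrt((2109741 + 1/309982)*678024 - 933282) = sqrt((653981734663/309982)*678024 - 933282) = sqrt(221707655831572956/154991 - 933282) = sqrt(221707511181262494/154991) = 3*sqrt(3818074318388339467506)/154991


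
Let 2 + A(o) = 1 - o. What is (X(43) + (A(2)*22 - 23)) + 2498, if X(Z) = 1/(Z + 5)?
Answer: 115633/48 ≈ 2409.0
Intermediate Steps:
X(Z) = 1/(5 + Z)
A(o) = -1 - o (A(o) = -2 + (1 - o) = -1 - o)
(X(43) + (A(2)*22 - 23)) + 2498 = (1/(5 + 43) + ((-1 - 1*2)*22 - 23)) + 2498 = (1/48 + ((-1 - 2)*22 - 23)) + 2498 = (1/48 + (-3*22 - 23)) + 2498 = (1/48 + (-66 - 23)) + 2498 = (1/48 - 89) + 2498 = -4271/48 + 2498 = 115633/48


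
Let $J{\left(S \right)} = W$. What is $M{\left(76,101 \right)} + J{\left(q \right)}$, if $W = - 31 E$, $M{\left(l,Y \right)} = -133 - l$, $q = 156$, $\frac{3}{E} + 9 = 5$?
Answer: $- \frac{743}{4} \approx -185.75$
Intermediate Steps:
$E = - \frac{3}{4}$ ($E = \frac{3}{-9 + 5} = \frac{3}{-4} = 3 \left(- \frac{1}{4}\right) = - \frac{3}{4} \approx -0.75$)
$W = \frac{93}{4}$ ($W = \left(-31\right) \left(- \frac{3}{4}\right) = \frac{93}{4} \approx 23.25$)
$J{\left(S \right)} = \frac{93}{4}$
$M{\left(76,101 \right)} + J{\left(q \right)} = \left(-133 - 76\right) + \frac{93}{4} = -209 + \frac{93}{4} = - \frac{743}{4}$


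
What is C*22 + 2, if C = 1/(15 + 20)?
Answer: 92/35 ≈ 2.6286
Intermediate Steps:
C = 1/35 ≈ 0.028571
C*22 + 2 = (1/35)*22 + 2 = 22/35 + 2 = 92/35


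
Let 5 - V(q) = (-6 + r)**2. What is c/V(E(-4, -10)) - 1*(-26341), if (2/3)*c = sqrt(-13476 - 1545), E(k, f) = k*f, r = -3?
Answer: 26341 - 9*I*sqrt(1669)/152 ≈ 26341.0 - 2.419*I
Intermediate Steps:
E(k, f) = f*k
c = 9*I*sqrt(1669)/2 (c = 3*sqrt(-13476 - 1545)/2 = 3*sqrt(-15021)/2 = 3*(3*I*sqrt(1669))/2 = 9*I*sqrt(1669)/2 ≈ 183.84*I)
V(q) = -76 (V(q) = 5 - (-6 - 3)**2 = 5 - 1*(-9)**2 = 5 - 1*81 = 5 - 81 = -76)
c/V(E(-4, -10)) - 1*(-26341) = (9*I*sqrt(1669)/2)/(-76) - 1*(-26341) = (9*I*sqrt(1669)/2)*(-1/76) + 26341 = -9*I*sqrt(1669)/152 + 26341 = 26341 - 9*I*sqrt(1669)/152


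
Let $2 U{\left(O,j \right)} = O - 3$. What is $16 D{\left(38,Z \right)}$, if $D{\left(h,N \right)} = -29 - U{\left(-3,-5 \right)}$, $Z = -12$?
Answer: $-416$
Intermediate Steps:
$U{\left(O,j \right)} = - \frac{3}{2} + \frac{O}{2}$ ($U{\left(O,j \right)} = \frac{O - 3}{2} = \frac{-3 + O}{2} = - \frac{3}{2} + \frac{O}{2}$)
$D{\left(h,N \right)} = -26$ ($D{\left(h,N \right)} = -29 - \left(- \frac{3}{2} + \frac{1}{2} \left(-3\right)\right) = -29 - \left(- \frac{3}{2} - \frac{3}{2}\right) = -29 - -3 = -29 + 3 = -26$)
$16 D{\left(38,Z \right)} = 16 \left(-26\right) = -416$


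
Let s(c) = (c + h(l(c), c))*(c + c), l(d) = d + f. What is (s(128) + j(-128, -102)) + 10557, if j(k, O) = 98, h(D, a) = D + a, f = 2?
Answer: 109471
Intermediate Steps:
l(d) = 2 + d (l(d) = d + 2 = 2 + d)
s(c) = 2*c*(2 + 3*c) (s(c) = (c + ((2 + c) + c))*(c + c) = (c + (2 + 2*c))*(2*c) = (2 + 3*c)*(2*c) = 2*c*(2 + 3*c))
(s(128) + j(-128, -102)) + 10557 = (2*128*(2 + 3*128) + 98) + 10557 = (2*128*(2 + 384) + 98) + 10557 = (2*128*386 + 98) + 10557 = (98816 + 98) + 10557 = 98914 + 10557 = 109471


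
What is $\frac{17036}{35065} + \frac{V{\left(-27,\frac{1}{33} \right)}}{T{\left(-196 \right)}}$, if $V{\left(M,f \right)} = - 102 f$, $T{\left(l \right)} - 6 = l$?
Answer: $\frac{735949}{1465717} \approx 0.50211$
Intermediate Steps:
$T{\left(l \right)} = 6 + l$
$\frac{17036}{35065} + \frac{V{\left(-27,\frac{1}{33} \right)}}{T{\left(-196 \right)}} = \frac{17036}{35065} + \frac{\left(-102\right) \frac{1}{33}}{6 - 196} = 17036 \cdot \frac{1}{35065} + \frac{\left(-102\right) \frac{1}{33}}{-190} = \frac{17036}{35065} - - \frac{17}{1045} = \frac{17036}{35065} + \frac{17}{1045} = \frac{735949}{1465717}$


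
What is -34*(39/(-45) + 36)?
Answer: -17918/15 ≈ -1194.5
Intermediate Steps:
-34*(39/(-45) + 36) = -34*(39*(-1/45) + 36) = -34*(-13/15 + 36) = -34*527/15 = -17918/15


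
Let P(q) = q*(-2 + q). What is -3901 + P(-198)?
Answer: 35699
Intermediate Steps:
-3901 + P(-198) = -3901 - 198*(-2 - 198) = -3901 - 198*(-200) = -3901 + 39600 = 35699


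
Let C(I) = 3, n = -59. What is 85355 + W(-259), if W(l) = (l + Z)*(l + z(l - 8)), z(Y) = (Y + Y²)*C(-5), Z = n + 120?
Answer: -42050431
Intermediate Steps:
Z = 61 (Z = -59 + 120 = 61)
z(Y) = 3*Y + 3*Y² (z(Y) = (Y + Y²)*3 = 3*Y + 3*Y²)
W(l) = (61 + l)*(l + 3*(-8 + l)*(-7 + l)) (W(l) = (l + 61)*(l + 3*(l - 8)*(1 + (l - 8))) = (61 + l)*(l + 3*(-8 + l)*(1 + (-8 + l))) = (61 + l)*(l + 3*(-8 + l)*(-7 + l)))
85355 + W(-259) = 85355 + (10248 - 2516*(-259) + 3*(-259)³ + 139*(-259)²) = 85355 + (10248 + 651644 + 3*(-17373979) + 139*67081) = 85355 + (10248 + 651644 - 52121937 + 9324259) = 85355 - 42135786 = -42050431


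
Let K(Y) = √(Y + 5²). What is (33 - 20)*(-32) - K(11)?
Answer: -422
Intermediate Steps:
K(Y) = √(25 + Y) (K(Y) = √(Y + 25) = √(25 + Y))
(33 - 20)*(-32) - K(11) = (33 - 20)*(-32) - √(25 + 11) = 13*(-32) - √36 = -416 - 1*6 = -416 - 6 = -422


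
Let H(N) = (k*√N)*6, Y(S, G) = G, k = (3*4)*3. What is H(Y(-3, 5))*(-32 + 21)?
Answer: -2376*√5 ≈ -5312.9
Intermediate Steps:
k = 36 (k = 12*3 = 36)
H(N) = 216*√N (H(N) = (36*√N)*6 = 216*√N)
H(Y(-3, 5))*(-32 + 21) = (216*√5)*(-32 + 21) = (216*√5)*(-11) = -2376*√5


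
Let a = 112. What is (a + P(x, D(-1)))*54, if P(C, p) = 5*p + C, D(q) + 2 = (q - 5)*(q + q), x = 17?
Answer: 9666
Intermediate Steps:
D(q) = -2 + 2*q*(-5 + q) (D(q) = -2 + (q - 5)*(q + q) = -2 + (-5 + q)*(2*q) = -2 + 2*q*(-5 + q))
P(C, p) = C + 5*p
(a + P(x, D(-1)))*54 = (112 + (17 + 5*(-2 - 10*(-1) + 2*(-1)**2)))*54 = (112 + (17 + 5*(-2 + 10 + 2*1)))*54 = (112 + (17 + 5*(-2 + 10 + 2)))*54 = (112 + (17 + 5*10))*54 = (112 + (17 + 50))*54 = (112 + 67)*54 = 179*54 = 9666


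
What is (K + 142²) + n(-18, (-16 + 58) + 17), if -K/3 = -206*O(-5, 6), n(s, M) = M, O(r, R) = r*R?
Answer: 1683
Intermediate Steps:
O(r, R) = R*r
K = -18540 (K = -(-618)*6*(-5) = -(-618)*(-30) = -3*6180 = -18540)
(K + 142²) + n(-18, (-16 + 58) + 17) = (-18540 + 142²) + ((-16 + 58) + 17) = (-18540 + 20164) + (42 + 17) = 1624 + 59 = 1683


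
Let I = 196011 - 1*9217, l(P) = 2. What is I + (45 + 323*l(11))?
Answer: 187485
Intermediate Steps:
I = 186794 (I = 196011 - 9217 = 186794)
I + (45 + 323*l(11)) = 186794 + (45 + 323*2) = 186794 + (45 + 646) = 186794 + 691 = 187485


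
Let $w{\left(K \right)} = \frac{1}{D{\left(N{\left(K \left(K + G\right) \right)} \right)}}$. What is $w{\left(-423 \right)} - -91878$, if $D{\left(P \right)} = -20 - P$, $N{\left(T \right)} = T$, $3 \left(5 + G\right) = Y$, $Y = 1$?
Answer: $\frac{16622843393}{180923} \approx 91878.0$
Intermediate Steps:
$G = - \frac{14}{3}$ ($G = -5 + \frac{1}{3} \cdot 1 = -5 + \frac{1}{3} = - \frac{14}{3} \approx -4.6667$)
$w{\left(K \right)} = \frac{1}{-20 - K \left(- \frac{14}{3} + K\right)}$ ($w{\left(K \right)} = \frac{1}{-20 - K \left(K - \frac{14}{3}\right)} = \frac{1}{-20 - K \left(- \frac{14}{3} + K\right)}$)
$w{\left(-423 \right)} - -91878 = - \frac{3}{60 - 423 \left(-14 + 3 \left(-423\right)\right)} - -91878 = - \frac{3}{60 - 423 \left(-14 - 1269\right)} + 91878 = - \frac{3}{60 - -542709} + 91878 = - \frac{3}{60 + 542709} + 91878 = - \frac{3}{542769} + 91878 = \left(-3\right) \frac{1}{542769} + 91878 = - \frac{1}{180923} + 91878 = \frac{16622843393}{180923}$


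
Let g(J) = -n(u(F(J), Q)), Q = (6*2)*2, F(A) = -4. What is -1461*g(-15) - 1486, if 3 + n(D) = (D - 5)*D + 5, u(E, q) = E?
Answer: 54032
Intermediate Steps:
Q = 24 (Q = 12*2 = 24)
n(D) = 2 + D*(-5 + D) (n(D) = -3 + ((D - 5)*D + 5) = -3 + ((-5 + D)*D + 5) = -3 + (D*(-5 + D) + 5) = -3 + (5 + D*(-5 + D)) = 2 + D*(-5 + D))
g(J) = -38 (g(J) = -(2 + (-4)**2 - 5*(-4)) = -(2 + 16 + 20) = -1*38 = -38)
-1461*g(-15) - 1486 = -1461*(-38) - 1486 = 55518 - 1486 = 54032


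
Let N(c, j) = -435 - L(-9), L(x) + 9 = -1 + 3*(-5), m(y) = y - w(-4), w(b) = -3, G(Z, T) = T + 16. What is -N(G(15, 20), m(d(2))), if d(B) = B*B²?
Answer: 410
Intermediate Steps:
G(Z, T) = 16 + T
d(B) = B³
m(y) = 3 + y (m(y) = y - 1*(-3) = y + 3 = 3 + y)
L(x) = -25 (L(x) = -9 + (-1 + 3*(-5)) = -9 + (-1 - 15) = -9 - 16 = -25)
N(c, j) = -410 (N(c, j) = -435 - 1*(-25) = -435 + 25 = -410)
-N(G(15, 20), m(d(2))) = -1*(-410) = 410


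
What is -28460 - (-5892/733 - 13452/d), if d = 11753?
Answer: -245102339548/8614949 ≈ -28451.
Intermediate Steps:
-28460 - (-5892/733 - 13452/d) = -28460 - (-5892/733 - 13452/11753) = -28460 - 1*(-79108992/8614949) = -28460 + 79108992/8614949 = -245102339548/8614949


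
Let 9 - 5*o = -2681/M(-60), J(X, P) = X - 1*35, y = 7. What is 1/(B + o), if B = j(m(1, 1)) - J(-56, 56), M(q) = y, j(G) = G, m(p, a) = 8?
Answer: 5/887 ≈ 0.0056370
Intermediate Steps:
M(q) = 7
J(X, P) = -35 + X (J(X, P) = X - 35 = -35 + X)
o = 392/5 (o = 9/5 - (-2681)/(5*7) = 9/5 - ⅕*(-383) = 9/5 + 383/5 = 392/5 ≈ 78.400)
B = 99 (B = 8 - (-35 - 56) = 8 - 1*(-91) = 8 + 91 = 99)
1/(B + o) = 1/(99 + 392/5) = 1/(887/5) = 5/887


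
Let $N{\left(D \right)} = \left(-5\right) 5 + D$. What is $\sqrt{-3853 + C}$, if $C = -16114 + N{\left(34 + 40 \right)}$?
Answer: $i \sqrt{19918} \approx 141.13 i$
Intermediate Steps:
$N{\left(D \right)} = -25 + D$
$C = -16065$ ($C = -16114 + \left(-25 + \left(34 + 40\right)\right) = -16114 + \left(-25 + 74\right) = -16114 + 49 = -16065$)
$\sqrt{-3853 + C} = \sqrt{-3853 - 16065} = \sqrt{-19918} = i \sqrt{19918}$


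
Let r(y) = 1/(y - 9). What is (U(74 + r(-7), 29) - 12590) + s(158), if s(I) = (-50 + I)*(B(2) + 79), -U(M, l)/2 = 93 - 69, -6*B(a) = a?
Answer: -4142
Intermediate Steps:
r(y) = 1/(-9 + y)
B(a) = -a/6
U(M, l) = -48 (U(M, l) = -2*(93 - 69) = -2*24 = -48)
s(I) = -11800/3 + 236*I/3 (s(I) = (-50 + I)*(-⅙*2 + 79) = (-50 + I)*(-⅓ + 79) = (-50 + I)*(236/3) = -11800/3 + 236*I/3)
(U(74 + r(-7), 29) - 12590) + s(158) = (-48 - 12590) + (-11800/3 + (236/3)*158) = -12638 + (-11800/3 + 37288/3) = -12638 + 8496 = -4142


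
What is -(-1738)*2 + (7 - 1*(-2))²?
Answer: 3557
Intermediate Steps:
-(-1738)*2 + (7 - 1*(-2))² = -158*(-22) + (7 + 2)² = 3476 + 9² = 3476 + 81 = 3557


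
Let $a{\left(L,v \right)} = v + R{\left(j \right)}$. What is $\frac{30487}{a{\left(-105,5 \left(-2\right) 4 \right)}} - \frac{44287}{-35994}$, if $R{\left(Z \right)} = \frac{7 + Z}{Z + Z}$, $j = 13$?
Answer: $- \frac{1186912637}{1529745} \approx -775.89$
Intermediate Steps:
$R{\left(Z \right)} = \frac{7 + Z}{2 Z}$
$a{\left(L,v \right)} = \frac{10}{13} + v$ ($a{\left(L,v \right)} = v + \frac{7 + 13}{2 \cdot 13} = v + \frac{1}{2} \cdot \frac{1}{13} \cdot 20 = v + \frac{10}{13} = \frac{10}{13} + v$)
$\frac{30487}{a{\left(-105,5 \left(-2\right) 4 \right)}} - \frac{44287}{-35994} = \frac{30487}{\frac{10}{13} + 5 \left(-2\right) 4} - \frac{44287}{-35994} = \frac{30487}{\frac{10}{13} - 40} - - \frac{44287}{35994} = \frac{30487}{\frac{10}{13} - 40} + \frac{44287}{35994} = \frac{30487}{- \frac{510}{13}} + \frac{44287}{35994} = 30487 \left(- \frac{13}{510}\right) + \frac{44287}{35994} = - \frac{396331}{510} + \frac{44287}{35994} = - \frac{1186912637}{1529745}$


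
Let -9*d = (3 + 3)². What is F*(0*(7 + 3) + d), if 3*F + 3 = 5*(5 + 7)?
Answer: -76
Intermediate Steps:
F = 19 (F = -1 + (5*(5 + 7))/3 = -1 + (5*12)/3 = -1 + (⅓)*60 = -1 + 20 = 19)
d = -4 (d = -(3 + 3)²/9 = -⅑*6² = -⅑*36 = -4)
F*(0*(7 + 3) + d) = 19*(0*(7 + 3) - 4) = 19*(0*10 - 4) = 19*(0 - 4) = 19*(-4) = -76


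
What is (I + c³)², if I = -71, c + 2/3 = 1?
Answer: 3671056/729 ≈ 5035.7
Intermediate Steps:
c = ⅓ (c = -⅔ + 1 = ⅓ ≈ 0.33333)
(I + c³)² = (-71 + (⅓)³)² = (-71 + 1/27)² = (-1916/27)² = 3671056/729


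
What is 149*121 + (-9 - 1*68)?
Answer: 17952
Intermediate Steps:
149*121 + (-9 - 1*68) = 18029 + (-9 - 68) = 18029 - 77 = 17952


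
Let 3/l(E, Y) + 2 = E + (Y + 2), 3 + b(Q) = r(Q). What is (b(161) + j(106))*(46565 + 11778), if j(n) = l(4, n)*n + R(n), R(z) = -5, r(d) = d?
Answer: 500232882/55 ≈ 9.0951e+6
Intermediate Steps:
b(Q) = -3 + Q
l(E, Y) = 3/(E + Y) (l(E, Y) = 3/(-2 + (E + (Y + 2))) = 3/(-2 + (E + (2 + Y))) = 3/(-2 + (2 + E + Y)) = 3/(E + Y))
j(n) = -5 + 3*n/(4 + n) (j(n) = (3/(4 + n))*n - 5 = 3*n/(4 + n) - 5 = -5 + 3*n/(4 + n))
(b(161) + j(106))*(46565 + 11778) = ((-3 + 161) + 2*(-10 - 1*106)/(4 + 106))*(46565 + 11778) = (158 + 2*(-10 - 106)/110)*58343 = (158 + 2*(1/110)*(-116))*58343 = (158 - 116/55)*58343 = (8574/55)*58343 = 500232882/55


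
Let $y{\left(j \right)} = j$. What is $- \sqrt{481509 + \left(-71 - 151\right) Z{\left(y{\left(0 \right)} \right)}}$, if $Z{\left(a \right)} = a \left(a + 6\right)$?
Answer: $- 3 \sqrt{53501} \approx -693.91$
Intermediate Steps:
$Z{\left(a \right)} = a \left(6 + a\right)$
$- \sqrt{481509 + \left(-71 - 151\right) Z{\left(y{\left(0 \right)} \right)}} = - \sqrt{481509 + \left(-71 - 151\right) 0 \left(6 + 0\right)} = - \sqrt{481509 - 222 \cdot 0 \cdot 6} = - \sqrt{481509 - 0} = - \sqrt{481509 + 0} = - \sqrt{481509} = - 3 \sqrt{53501}$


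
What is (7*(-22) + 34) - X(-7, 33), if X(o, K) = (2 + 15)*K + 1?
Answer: -682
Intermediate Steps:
X(o, K) = 1 + 17*K (X(o, K) = 17*K + 1 = 1 + 17*K)
(7*(-22) + 34) - X(-7, 33) = (7*(-22) + 34) - (1 + 17*33) = (-154 + 34) - (1 + 561) = -120 - 1*562 = -120 - 562 = -682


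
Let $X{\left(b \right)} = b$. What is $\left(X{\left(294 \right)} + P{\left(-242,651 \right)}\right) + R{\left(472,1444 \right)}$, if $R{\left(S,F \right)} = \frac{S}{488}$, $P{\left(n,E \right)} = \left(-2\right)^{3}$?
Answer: $\frac{17505}{61} \approx 286.97$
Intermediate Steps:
$P{\left(n,E \right)} = -8$
$R{\left(S,F \right)} = \frac{S}{488}$ ($R{\left(S,F \right)} = S \frac{1}{488} = \frac{S}{488}$)
$\left(X{\left(294 \right)} + P{\left(-242,651 \right)}\right) + R{\left(472,1444 \right)} = \left(294 - 8\right) + \frac{1}{488} \cdot 472 = 286 + \frac{59}{61} = \frac{17505}{61}$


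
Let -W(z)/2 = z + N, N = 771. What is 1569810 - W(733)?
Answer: 1572818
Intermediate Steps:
W(z) = -1542 - 2*z (W(z) = -2*(z + 771) = -2*(771 + z) = -1542 - 2*z)
1569810 - W(733) = 1569810 - (-1542 - 2*733) = 1569810 - (-1542 - 1466) = 1569810 - 1*(-3008) = 1569810 + 3008 = 1572818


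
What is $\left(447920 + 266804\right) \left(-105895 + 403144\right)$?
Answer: $212450994276$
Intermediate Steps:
$\left(447920 + 266804\right) \left(-105895 + 403144\right) = 714724 \cdot 297249 = 212450994276$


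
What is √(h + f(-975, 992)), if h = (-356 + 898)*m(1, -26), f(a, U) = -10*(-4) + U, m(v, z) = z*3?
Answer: 2*I*√10311 ≈ 203.09*I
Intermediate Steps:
m(v, z) = 3*z
f(a, U) = 40 + U
h = -42276 (h = (-356 + 898)*(3*(-26)) = 542*(-78) = -42276)
√(h + f(-975, 992)) = √(-42276 + (40 + 992)) = √(-42276 + 1032) = √(-41244) = 2*I*√10311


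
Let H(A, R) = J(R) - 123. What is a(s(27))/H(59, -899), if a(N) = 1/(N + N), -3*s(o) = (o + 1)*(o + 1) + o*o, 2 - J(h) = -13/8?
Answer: 12/1444915 ≈ 8.3050e-6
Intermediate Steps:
J(h) = 29/8 (J(h) = 2 - (-13)/8 = 2 - 1*(-13/8) = 2 + 13/8 = 29/8)
s(o) = -o²/3 - (1 + o)²/3 (s(o) = -((o + 1)*(o + 1) + o*o)/3 = -((1 + o)*(1 + o) + o²)/3 = -((1 + o)² + o²)/3 = -(o² + (1 + o)²)/3 = -o²/3 - (1 + o)²/3)
H(A, R) = -955/8 (H(A, R) = 29/8 - 123 = -955/8)
a(N) = 1/(2*N)
a(s(27))/H(59, -899) = (1/(2*(-⅓*27² - (1 + 27)²/3)))/(-955/8) = (1/(2*(-⅓*729 - ⅓*28²)))*(-8/955) = (1/(2*(-243 - ⅓*784)))*(-8/955) = (1/(2*(-243 - 784/3)))*(-8/955) = (1/(2*(-1513/3)))*(-8/955) = ((½)*(-3/1513))*(-8/955) = -3/3026*(-8/955) = 12/1444915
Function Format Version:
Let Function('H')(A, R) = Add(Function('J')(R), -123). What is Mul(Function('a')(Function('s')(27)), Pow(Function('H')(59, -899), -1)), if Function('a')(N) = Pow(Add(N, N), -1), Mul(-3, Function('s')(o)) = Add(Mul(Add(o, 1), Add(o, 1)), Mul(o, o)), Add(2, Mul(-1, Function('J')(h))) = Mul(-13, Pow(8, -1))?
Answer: Rational(12, 1444915) ≈ 8.3050e-6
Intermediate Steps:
Function('J')(h) = Rational(29, 8) (Function('J')(h) = Add(2, Mul(-1, Mul(-13, Pow(8, -1)))) = Add(2, Mul(-1, Mul(-13, Rational(1, 8)))) = Add(2, Mul(-1, Rational(-13, 8))) = Add(2, Rational(13, 8)) = Rational(29, 8))
Function('s')(o) = Add(Mul(Rational(-1, 3), Pow(o, 2)), Mul(Rational(-1, 3), Pow(Add(1, o), 2))) (Function('s')(o) = Mul(Rational(-1, 3), Add(Mul(Add(o, 1), Add(o, 1)), Mul(o, o))) = Mul(Rational(-1, 3), Add(Mul(Add(1, o), Add(1, o)), Pow(o, 2))) = Mul(Rational(-1, 3), Add(Pow(Add(1, o), 2), Pow(o, 2))) = Mul(Rational(-1, 3), Add(Pow(o, 2), Pow(Add(1, o), 2))) = Add(Mul(Rational(-1, 3), Pow(o, 2)), Mul(Rational(-1, 3), Pow(Add(1, o), 2))))
Function('H')(A, R) = Rational(-955, 8) (Function('H')(A, R) = Add(Rational(29, 8), -123) = Rational(-955, 8))
Function('a')(N) = Mul(Rational(1, 2), Pow(N, -1)) (Function('a')(N) = Pow(Mul(2, N), -1) = Mul(Rational(1, 2), Pow(N, -1)))
Mul(Function('a')(Function('s')(27)), Pow(Function('H')(59, -899), -1)) = Mul(Mul(Rational(1, 2), Pow(Add(Mul(Rational(-1, 3), Pow(27, 2)), Mul(Rational(-1, 3), Pow(Add(1, 27), 2))), -1)), Pow(Rational(-955, 8), -1)) = Mul(Mul(Rational(1, 2), Pow(Add(Mul(Rational(-1, 3), 729), Mul(Rational(-1, 3), Pow(28, 2))), -1)), Rational(-8, 955)) = Mul(Mul(Rational(1, 2), Pow(Add(-243, Mul(Rational(-1, 3), 784)), -1)), Rational(-8, 955)) = Mul(Mul(Rational(1, 2), Pow(Add(-243, Rational(-784, 3)), -1)), Rational(-8, 955)) = Mul(Mul(Rational(1, 2), Pow(Rational(-1513, 3), -1)), Rational(-8, 955)) = Mul(Mul(Rational(1, 2), Rational(-3, 1513)), Rational(-8, 955)) = Mul(Rational(-3, 3026), Rational(-8, 955)) = Rational(12, 1444915)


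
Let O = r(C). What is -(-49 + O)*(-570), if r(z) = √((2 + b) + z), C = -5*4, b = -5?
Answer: -27930 + 570*I*√23 ≈ -27930.0 + 2733.6*I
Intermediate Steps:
C = -20
r(z) = √(-3 + z) (r(z) = √((2 - 5) + z) = √(-3 + z))
O = I*√23 (O = √(-3 - 20) = √(-23) = I*√23 ≈ 4.7958*I)
-(-49 + O)*(-570) = -(-49 + I*√23)*(-570) = (49 - I*√23)*(-570) = -27930 + 570*I*√23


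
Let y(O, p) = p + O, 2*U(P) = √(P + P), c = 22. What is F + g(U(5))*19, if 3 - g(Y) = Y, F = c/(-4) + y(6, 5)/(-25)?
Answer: 2553/50 - 19*√10/2 ≈ 21.018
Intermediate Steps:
U(P) = √2*√P/2 (U(P) = √(P + P)/2 = √(2*P)/2 = (√2*√P)/2 = √2*√P/2)
y(O, p) = O + p
F = -297/50 (F = 22/(-4) + (6 + 5)/(-25) = 22*(-¼) + 11*(-1/25) = -11/2 - 11/25 = -297/50 ≈ -5.9400)
g(Y) = 3 - Y
F + g(U(5))*19 = -297/50 + (3 - √2*√5/2)*19 = -297/50 + (3 - √10/2)*19 = -297/50 + (57 - 19*√10/2) = 2553/50 - 19*√10/2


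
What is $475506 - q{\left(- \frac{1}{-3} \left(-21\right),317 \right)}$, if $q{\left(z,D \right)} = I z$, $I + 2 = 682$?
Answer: $480266$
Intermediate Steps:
$I = 680$ ($I = -2 + 682 = 680$)
$q{\left(z,D \right)} = 680 z$
$475506 - q{\left(- \frac{1}{-3} \left(-21\right),317 \right)} = 475506 - 680 - \frac{1}{-3} \left(-21\right) = 475506 - 680 \left(-1\right) \left(- \frac{1}{3}\right) \left(-21\right) = 475506 - 680 \cdot \frac{1}{3} \left(-21\right) = 475506 - 680 \left(-7\right) = 475506 - -4760 = 475506 + 4760 = 480266$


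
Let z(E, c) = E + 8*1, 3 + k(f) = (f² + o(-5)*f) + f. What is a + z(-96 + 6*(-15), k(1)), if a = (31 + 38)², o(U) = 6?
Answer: 4583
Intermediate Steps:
a = 4761 (a = 69² = 4761)
k(f) = -3 + f² + 7*f (k(f) = -3 + ((f² + 6*f) + f) = -3 + (f² + 7*f) = -3 + f² + 7*f)
z(E, c) = 8 + E (z(E, c) = E + 8 = 8 + E)
a + z(-96 + 6*(-15), k(1)) = 4761 + (8 + (-96 + 6*(-15))) = 4761 + (8 + (-96 - 90)) = 4761 + (8 - 186) = 4761 - 178 = 4583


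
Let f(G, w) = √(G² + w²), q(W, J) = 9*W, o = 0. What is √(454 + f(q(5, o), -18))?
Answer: √(454 + 9*√29) ≈ 22.416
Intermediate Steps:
√(454 + f(q(5, o), -18)) = √(454 + √((9*5)² + (-18)²)) = √(454 + √(45² + 324)) = √(454 + √(2025 + 324)) = √(454 + √2349) = √(454 + 9*√29)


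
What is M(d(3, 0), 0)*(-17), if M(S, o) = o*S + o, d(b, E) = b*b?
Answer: 0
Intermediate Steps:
d(b, E) = b²
M(S, o) = o + S*o (M(S, o) = S*o + o = o + S*o)
M(d(3, 0), 0)*(-17) = (0*(1 + 3²))*(-17) = (0*(1 + 9))*(-17) = (0*10)*(-17) = 0*(-17) = 0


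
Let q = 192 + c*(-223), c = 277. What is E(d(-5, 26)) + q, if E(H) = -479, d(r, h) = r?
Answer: -62058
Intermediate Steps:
q = -61579 (q = 192 + 277*(-223) = 192 - 61771 = -61579)
E(d(-5, 26)) + q = -479 - 61579 = -62058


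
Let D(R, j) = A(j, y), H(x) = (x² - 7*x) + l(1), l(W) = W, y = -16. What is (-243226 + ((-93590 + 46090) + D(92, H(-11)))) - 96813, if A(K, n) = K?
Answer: -387340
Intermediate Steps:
H(x) = 1 + x² - 7*x (H(x) = (x² - 7*x) + 1 = 1 + x² - 7*x)
D(R, j) = j
(-243226 + ((-93590 + 46090) + D(92, H(-11)))) - 96813 = (-243226 + ((-93590 + 46090) + (1 + (-11)² - 7*(-11)))) - 96813 = (-243226 + (-47500 + (1 + 121 + 77))) - 96813 = (-243226 + (-47500 + 199)) - 96813 = (-243226 - 47301) - 96813 = -290527 - 96813 = -387340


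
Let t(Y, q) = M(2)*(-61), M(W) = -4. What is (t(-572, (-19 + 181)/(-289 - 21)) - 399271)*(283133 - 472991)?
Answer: 75758468166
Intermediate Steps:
t(Y, q) = 244 (t(Y, q) = -4*(-61) = 244)
(t(-572, (-19 + 181)/(-289 - 21)) - 399271)*(283133 - 472991) = (244 - 399271)*(283133 - 472991) = -399027*(-189858) = 75758468166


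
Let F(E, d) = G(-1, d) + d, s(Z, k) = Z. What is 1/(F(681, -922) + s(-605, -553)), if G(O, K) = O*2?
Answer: -1/1529 ≈ -0.00065402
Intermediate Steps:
G(O, K) = 2*O
F(E, d) = -2 + d (F(E, d) = 2*(-1) + d = -2 + d)
1/(F(681, -922) + s(-605, -553)) = 1/((-2 - 922) - 605) = 1/(-924 - 605) = 1/(-1529) = -1/1529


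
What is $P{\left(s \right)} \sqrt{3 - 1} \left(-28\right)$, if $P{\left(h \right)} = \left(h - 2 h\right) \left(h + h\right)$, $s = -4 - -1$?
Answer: $504 \sqrt{2} \approx 712.76$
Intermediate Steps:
$s = -3$ ($s = -4 + \left(-4 + 5\right) = -4 + 1 = -3$)
$P{\left(h \right)} = - 2 h^{2}$ ($P{\left(h \right)} = - h 2 h = - 2 h^{2}$)
$P{\left(s \right)} \sqrt{3 - 1} \left(-28\right) = - 2 \left(-3\right)^{2} \sqrt{3 - 1} \left(-28\right) = \left(-2\right) 9 \sqrt{2} \left(-28\right) = - 18 \sqrt{2} \left(-28\right) = 504 \sqrt{2}$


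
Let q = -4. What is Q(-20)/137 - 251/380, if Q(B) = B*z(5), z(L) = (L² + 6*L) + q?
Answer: -421987/52060 ≈ -8.1058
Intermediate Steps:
z(L) = -4 + L² + 6*L (z(L) = (L² + 6*L) - 4 = -4 + L² + 6*L)
Q(B) = 51*B (Q(B) = B*(-4 + 5² + 6*5) = B*(-4 + 25 + 30) = B*51 = 51*B)
Q(-20)/137 - 251/380 = (51*(-20))/137 - 251/380 = -1020*1/137 - 251*1/380 = -1020/137 - 251/380 = -421987/52060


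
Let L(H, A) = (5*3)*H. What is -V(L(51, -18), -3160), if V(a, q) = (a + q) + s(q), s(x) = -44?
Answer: 2439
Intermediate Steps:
L(H, A) = 15*H
V(a, q) = -44 + a + q (V(a, q) = (a + q) - 44 = -44 + a + q)
-V(L(51, -18), -3160) = -(-44 + 15*51 - 3160) = -(-44 + 765 - 3160) = -1*(-2439) = 2439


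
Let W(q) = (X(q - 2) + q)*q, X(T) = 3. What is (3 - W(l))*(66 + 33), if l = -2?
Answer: 495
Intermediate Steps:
W(q) = q*(3 + q) (W(q) = (3 + q)*q = q*(3 + q))
(3 - W(l))*(66 + 33) = (3 - (-2)*(3 - 2))*(66 + 33) = (3 - (-2))*99 = (3 - 1*(-2))*99 = (3 + 2)*99 = 5*99 = 495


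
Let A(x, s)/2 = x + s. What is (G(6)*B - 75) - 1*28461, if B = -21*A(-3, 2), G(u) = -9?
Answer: -28914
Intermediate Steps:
A(x, s) = 2*s + 2*x (A(x, s) = 2*(x + s) = 2*(s + x) = 2*s + 2*x)
B = 42 (B = -21*(2*2 + 2*(-3)) = -21*(4 - 6) = -21*(-2) = 42)
(G(6)*B - 75) - 1*28461 = (-9*42 - 75) - 1*28461 = (-378 - 75) - 28461 = -453 - 28461 = -28914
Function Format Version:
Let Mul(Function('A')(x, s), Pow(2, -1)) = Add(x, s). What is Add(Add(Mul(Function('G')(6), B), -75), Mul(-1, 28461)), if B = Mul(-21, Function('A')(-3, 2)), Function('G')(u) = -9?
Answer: -28914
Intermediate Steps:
Function('A')(x, s) = Add(Mul(2, s), Mul(2, x)) (Function('A')(x, s) = Mul(2, Add(x, s)) = Mul(2, Add(s, x)) = Add(Mul(2, s), Mul(2, x)))
B = 42 (B = Mul(-21, Add(Mul(2, 2), Mul(2, -3))) = Mul(-21, Add(4, -6)) = Mul(-21, -2) = 42)
Add(Add(Mul(Function('G')(6), B), -75), Mul(-1, 28461)) = Add(Add(Mul(-9, 42), -75), Mul(-1, 28461)) = Add(Add(-378, -75), -28461) = Add(-453, -28461) = -28914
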